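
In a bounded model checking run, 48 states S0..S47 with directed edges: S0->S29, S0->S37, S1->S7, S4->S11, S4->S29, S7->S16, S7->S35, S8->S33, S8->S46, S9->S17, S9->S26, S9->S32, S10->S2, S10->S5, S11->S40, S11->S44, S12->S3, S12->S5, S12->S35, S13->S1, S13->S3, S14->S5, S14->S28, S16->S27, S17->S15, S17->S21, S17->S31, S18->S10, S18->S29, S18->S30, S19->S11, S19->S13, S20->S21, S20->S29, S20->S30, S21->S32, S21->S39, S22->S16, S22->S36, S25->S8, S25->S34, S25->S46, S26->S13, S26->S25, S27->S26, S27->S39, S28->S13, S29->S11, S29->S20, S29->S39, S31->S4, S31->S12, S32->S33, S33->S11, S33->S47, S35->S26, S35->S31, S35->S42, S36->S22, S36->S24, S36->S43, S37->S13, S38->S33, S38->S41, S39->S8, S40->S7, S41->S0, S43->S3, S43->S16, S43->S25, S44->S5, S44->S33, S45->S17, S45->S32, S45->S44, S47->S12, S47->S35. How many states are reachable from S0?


BFS from S0:
  layer 0: {S0}
  layer 1: {S29, S37}
  layer 2: {S11, S13, S20, S39}
  layer 3: {S1, S3, S8, S21, S30, S40, S44}
  layer 4: {S5, S7, S32, S33, S46}
  layer 5: {S16, S35, S47}
  layer 6: {S12, S26, S27, S31, S42}
  layer 7: {S4, S25}
  layer 8: {S34}
Reachable set: {S0, S1, S3, S4, S5, S7, S8, S11, S12, S13, S16, S20, S21, S25, S26, S27, S29, S30, S31, S32, S33, S34, S35, S37, S39, S40, S42, S44, S46, S47}
Count = 30

30


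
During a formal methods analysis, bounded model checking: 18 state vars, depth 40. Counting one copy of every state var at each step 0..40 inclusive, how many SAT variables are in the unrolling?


BMC unrolls to depth k, creating one copy of each state var for steps 0..k.
Step count = 40 + 1 = 41 (steps 0 through 40)
Vars per step = 18
Total = 18 * 41 = 738

738


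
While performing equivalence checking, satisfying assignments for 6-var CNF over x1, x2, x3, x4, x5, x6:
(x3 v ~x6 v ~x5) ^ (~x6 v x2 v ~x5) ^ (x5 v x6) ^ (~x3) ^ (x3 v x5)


CNF with 5 clauses over 6 vars (64 assignments).
An assignment satisfies CNF iff every clause has >=1 true literal.
Check each row (bits = x1,x2,x3,x4,x5,x6; clause T/F shown):
  row 0 [000000]: clauses=TTFTF -> 0
  row 1 [000001]: clauses=TTTTF -> 0
  row 2 [000010]: clauses=TTTTT -> 1
  row 3 [000011]: clauses=FFTTT -> 0
  row 4 [000100]: clauses=TTFTF -> 0
  (every remaining row is evaluated the same way; all 64 results are listed next)
Full result column, 8 rows per line (x1,x2,x3 fixed per line; x4,x5,x6 runs 000..111 left to right):
  rows 0-7 [x1,x2,x3=000]: 00100010  (ones: 2)
  rows 8-15 [x1,x2,x3=001]: 00000000  (ones: 0)
  rows 16-23 [x1,x2,x3=010]: 00100010  (ones: 2)
  rows 24-31 [x1,x2,x3=011]: 00000000  (ones: 0)
  rows 32-39 [x1,x2,x3=100]: 00100010  (ones: 2)
  rows 40-47 [x1,x2,x3=101]: 00000000  (ones: 0)
  rows 48-55 [x1,x2,x3=110]: 00100010  (ones: 2)
  rows 56-63 [x1,x2,x3=111]: 00000000  (ones: 0)
Satisfying assignments = 2+0+2+0+2+0+2+0 = 8

8


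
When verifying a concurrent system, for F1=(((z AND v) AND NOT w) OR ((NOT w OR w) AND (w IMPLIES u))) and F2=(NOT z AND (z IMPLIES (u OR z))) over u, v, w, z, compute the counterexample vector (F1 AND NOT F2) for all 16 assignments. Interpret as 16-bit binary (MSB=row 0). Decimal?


F1 = (((z AND v) AND NOT w) OR ((NOT w OR w) AND (w IMPLIES u)))
F2 = (NOT z AND (z IMPLIES (u OR z)))
Counterexample to F1=>F2 is where F1=1 and F2=0.
Evaluate each row (bits = u,v,w,z, MSB first):
  row 0 [0000]: F1=1 F2=1 -> F1&~F2 -> 0
  row 1 [0001]: F1=1 F2=0 -> F1&~F2 -> 1
  row 2 [0010]: F1=0 F2=1 -> F1&~F2 -> 0
  row 3 [0011]: F1=0 F2=0 -> F1&~F2 -> 0
  row 4 [0100]: F1=1 F2=1 -> F1&~F2 -> 0
  row 5 [0101]: F1=1 F2=0 -> F1&~F2 -> 1
  row 6 [0110]: F1=0 F2=1 -> F1&~F2 -> 0
  row 7 [0111]: F1=0 F2=0 -> F1&~F2 -> 0
  row 8 [1000]: F1=1 F2=1 -> F1&~F2 -> 0
  row 9 [1001]: F1=1 F2=0 -> F1&~F2 -> 1
  row 10 [1010]: F1=1 F2=1 -> F1&~F2 -> 0
  row 11 [1011]: F1=1 F2=0 -> F1&~F2 -> 1
  row 12 [1100]: F1=1 F2=1 -> F1&~F2 -> 0
  row 13 [1101]: F1=1 F2=0 -> F1&~F2 -> 1
  row 14 [1110]: F1=1 F2=1 -> F1&~F2 -> 0
  row 15 [1111]: F1=1 F2=0 -> F1&~F2 -> 1
Full result column, 4 rows per line (u,v fixed per line; w,z runs 00..11 left to right):
  rows 0-3 [u,v=00]: 0100  = hex 4
  rows 4-7 [u,v=01]: 0100  = hex 4
  rows 8-11 [u,v=10]: 0101  = hex 5
  rows 12-15 [u,v=11]: 0101  = hex 5
Counterexample vector (row 0 .. row 15) = 0100010001010101
Output column grouped in 4s = 0100 0100 0101 0101 = 0x4455
Convert to decimal digit by digit (value = value*16 + digit):
  4 -> 4
  4*16 + 4 = 68
  68*16 + 5 = 1093
  1093*16 + 5 = 17493
Decimal = 17493

17493


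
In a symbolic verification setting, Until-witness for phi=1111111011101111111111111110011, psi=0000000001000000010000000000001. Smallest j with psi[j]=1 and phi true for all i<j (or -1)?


(phi U psi) at 0: need smallest j with psi[j]=1 and phi[i]=1 for all i in [0,j).
Scan from step 0:
  step 0: phi=1, psi=0 -> continue
  step 1: phi=1, psi=0 -> continue
  step 2: phi=1, psi=0 -> continue
  step 3: phi=1, psi=0 -> continue
  step 7: phi=0 -> phi-prefix broken from here
  step 9: psi=1 but phi already failed -> not a witness
  step 17: psi=1 but phi already failed -> not a witness
  step 30: psi=1 but phi already failed -> not a witness
  end of trace: no witness -> -1
Witness step = -1

-1


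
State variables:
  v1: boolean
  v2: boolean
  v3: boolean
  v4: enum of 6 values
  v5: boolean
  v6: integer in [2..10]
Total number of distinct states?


State space = product of domain sizes of all variables.
Domain sizes:
  v1 (boolean): 2
  v2 (boolean): 2
  v3 (boolean): 2
  v4 (enum of 6 values): 6
  v5 (boolean): 2
  v6 (integer in [2..10]): 9
Product = 2 * 2 * 2 * 6 * 2 * 9 = 864

864


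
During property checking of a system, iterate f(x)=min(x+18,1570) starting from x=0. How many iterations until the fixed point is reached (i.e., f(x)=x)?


Step 1: x=0, cap=1570, increment=18
Step 2: x grows by 18 each step until capped at 1570; fixed point is x=1570
Step 3: iterations = ceil(1570/18) = 88

88


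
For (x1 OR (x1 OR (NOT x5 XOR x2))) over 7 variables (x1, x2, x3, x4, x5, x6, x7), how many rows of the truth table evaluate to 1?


Formula: (x1 OR (x1 OR (NOT x5 XOR x2))) over 7 vars (128 rows)
Evaluate each row (x1, x2, x3, x4, x5, x6, x7 as bits, MSB first):
  row 0 [0000000]: (0 OR (0 OR (NOT 0 XOR 0))) -> 1
  row 1 [0000001]: (0 OR (0 OR (NOT 0 XOR 0))) -> 1
  row 2 [0000010]: (0 OR (0 OR (NOT 0 XOR 0))) -> 1
  row 3 [0000011]: (0 OR (0 OR (NOT 0 XOR 0))) -> 1
  row 4 [0000100]: (0 OR (0 OR (NOT 1 XOR 0))) -> 0
  (every remaining row is evaluated the same way; all 128 results are listed next)
Full result column, 8 rows per line (x1,x2,x3,x4 fixed per line; x5,x6,x7 runs 000..111 left to right):
  rows 0-7 [x1,x2,x3,x4=0000]: 11110000  (ones: 4)
  rows 8-15 [x1,x2,x3,x4=0001]: 11110000  (ones: 4)
  rows 16-23 [x1,x2,x3,x4=0010]: 11110000  (ones: 4)
  rows 24-31 [x1,x2,x3,x4=0011]: 11110000  (ones: 4)
  rows 32-39 [x1,x2,x3,x4=0100]: 00001111  (ones: 4)
  rows 40-47 [x1,x2,x3,x4=0101]: 00001111  (ones: 4)
  rows 48-55 [x1,x2,x3,x4=0110]: 00001111  (ones: 4)
  rows 56-63 [x1,x2,x3,x4=0111]: 00001111  (ones: 4)
  rows 64-71 [x1,x2,x3,x4=1000]: 11111111  (ones: 8)
  rows 72-79 [x1,x2,x3,x4=1001]: 11111111  (ones: 8)
  rows 80-87 [x1,x2,x3,x4=1010]: 11111111  (ones: 8)
  rows 88-95 [x1,x2,x3,x4=1011]: 11111111  (ones: 8)
  rows 96-103 [x1,x2,x3,x4=1100]: 11111111  (ones: 8)
  rows 104-111 [x1,x2,x3,x4=1101]: 11111111  (ones: 8)
  rows 112-119 [x1,x2,x3,x4=1110]: 11111111  (ones: 8)
  rows 120-127 [x1,x2,x3,x4=1111]: 11111111  (ones: 8)
Count of 1-rows = 4+4+4+4+4+4+4+4+8+8+8+8+8+8+8+8 = 96

96


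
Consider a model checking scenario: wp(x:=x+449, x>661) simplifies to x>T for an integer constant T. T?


Formula: wp(x:=E, P) = P[E/x] (substitute E for x in postcondition)
Step 1: Postcondition: x>661
Step 2: Substitute x+449 for x: x+449>661
Step 3: Solve for x: x > 661-449 = 212

212


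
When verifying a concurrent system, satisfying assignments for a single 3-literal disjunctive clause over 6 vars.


Step 1: Total=2^6=64
Step 2: Unsat when all 3 false: 2^3=8
Step 3: Sat=64-8=56

56


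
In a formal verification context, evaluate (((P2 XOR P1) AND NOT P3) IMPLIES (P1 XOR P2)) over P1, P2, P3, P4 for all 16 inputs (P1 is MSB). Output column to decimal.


Formula: (((P2 XOR P1) AND NOT P3) IMPLIES (P1 XOR P2)) over P1, P2, P3, P4 (16 rows)
Evaluate each row (bits = P1,P2,P3,P4, MSB first):
  row 0 [0000]: (((0 XOR 0) AND NOT 0) IMPLIES (0 XOR 0)) -> 1
  row 1 [0001]: (((0 XOR 0) AND NOT 0) IMPLIES (0 XOR 0)) -> 1
  row 2 [0010]: (((0 XOR 0) AND NOT 1) IMPLIES (0 XOR 0)) -> 1
  row 3 [0011]: (((0 XOR 0) AND NOT 1) IMPLIES (0 XOR 0)) -> 1
  row 4 [0100]: (((1 XOR 0) AND NOT 0) IMPLIES (0 XOR 1)) -> 1
  row 5 [0101]: (((1 XOR 0) AND NOT 0) IMPLIES (0 XOR 1)) -> 1
  row 6 [0110]: (((1 XOR 0) AND NOT 1) IMPLIES (0 XOR 1)) -> 1
  row 7 [0111]: (((1 XOR 0) AND NOT 1) IMPLIES (0 XOR 1)) -> 1
  row 8 [1000]: (((0 XOR 1) AND NOT 0) IMPLIES (1 XOR 0)) -> 1
  row 9 [1001]: (((0 XOR 1) AND NOT 0) IMPLIES (1 XOR 0)) -> 1
  row 10 [1010]: (((0 XOR 1) AND NOT 1) IMPLIES (1 XOR 0)) -> 1
  row 11 [1011]: (((0 XOR 1) AND NOT 1) IMPLIES (1 XOR 0)) -> 1
  row 12 [1100]: (((1 XOR 1) AND NOT 0) IMPLIES (1 XOR 1)) -> 1
  row 13 [1101]: (((1 XOR 1) AND NOT 0) IMPLIES (1 XOR 1)) -> 1
  row 14 [1110]: (((1 XOR 1) AND NOT 1) IMPLIES (1 XOR 1)) -> 1
  row 15 [1111]: (((1 XOR 1) AND NOT 1) IMPLIES (1 XOR 1)) -> 1
Full result column, 4 rows per line (P1,P2 fixed per line; P3,P4 runs 00..11 left to right):
  rows 0-3 [P1,P2=00]: 1111  = hex F
  rows 4-7 [P1,P2=01]: 1111  = hex F
  rows 8-11 [P1,P2=10]: 1111  = hex F
  rows 12-15 [P1,P2=11]: 1111  = hex F
Output column (row 0 .. row 15) = 1111111111111111
Output column grouped in 4s = 1111 1111 1111 1111 = 0xFFFF
Convert to decimal digit by digit (value = value*16 + digit):
  F -> 15
  15*16 + 15 (F) = 255
  255*16 + 15 (F) = 4095
  4095*16 + 15 (F) = 65535
Decimal = 65535

65535


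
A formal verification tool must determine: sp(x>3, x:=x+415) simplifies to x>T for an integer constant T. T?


Formula: sp(P, x:=E) = exists old_x. (x = E[old_x/x]) AND P[old_x/x] (old_x is the value of x before the assignment; eliminate old_x by solving x = E[old_x/x] for old_x)
Step 1: Precondition P: x>3, i.e. old_x > 3
Step 2: Assignment gives x = old_x + 415, so old_x = x - 415
Step 3: Substitute into P: x - 415 > 3
Step 4: Simplify: x > 3+415 = 418

418


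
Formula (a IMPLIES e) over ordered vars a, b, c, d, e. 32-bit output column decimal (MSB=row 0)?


Formula: (a IMPLIES e) over a, b, c, d, e (32 rows)
Evaluate each row (bits = a,b,c,d,e, MSB first):
  row 0 [00000]: (0 IMPLIES 0) -> 1
  row 1 [00001]: (0 IMPLIES 1) -> 1
  row 2 [00010]: (0 IMPLIES 0) -> 1
  row 3 [00011]: (0 IMPLIES 1) -> 1
  row 4 [00100]: (0 IMPLIES 0) -> 1
  row 5 [00101]: (0 IMPLIES 1) -> 1
  row 6 [00110]: (0 IMPLIES 0) -> 1
  row 7 [00111]: (0 IMPLIES 1) -> 1
  row 8 [01000]: (0 IMPLIES 0) -> 1
  row 9 [01001]: (0 IMPLIES 1) -> 1
  row 10 [01010]: (0 IMPLIES 0) -> 1
  row 11 [01011]: (0 IMPLIES 1) -> 1
  row 12 [01100]: (0 IMPLIES 0) -> 1
  row 13 [01101]: (0 IMPLIES 1) -> 1
  row 14 [01110]: (0 IMPLIES 0) -> 1
  row 15 [01111]: (0 IMPLIES 1) -> 1
  row 16 [10000]: (1 IMPLIES 0) -> 0
  row 17 [10001]: (1 IMPLIES 1) -> 1
  row 18 [10010]: (1 IMPLIES 0) -> 0
  row 19 [10011]: (1 IMPLIES 1) -> 1
  row 20 [10100]: (1 IMPLIES 0) -> 0
  row 21 [10101]: (1 IMPLIES 1) -> 1
  row 22 [10110]: (1 IMPLIES 0) -> 0
  row 23 [10111]: (1 IMPLIES 1) -> 1
  row 24 [11000]: (1 IMPLIES 0) -> 0
  row 25 [11001]: (1 IMPLIES 1) -> 1
  row 26 [11010]: (1 IMPLIES 0) -> 0
  row 27 [11011]: (1 IMPLIES 1) -> 1
  row 28 [11100]: (1 IMPLIES 0) -> 0
  row 29 [11101]: (1 IMPLIES 1) -> 1
  row 30 [11110]: (1 IMPLIES 0) -> 0
  row 31 [11111]: (1 IMPLIES 1) -> 1
Full result column, 4 rows per line (a,b,c fixed per line; d,e runs 00..11 left to right):
  rows 0-3 [a,b,c=000]: 1111  = hex F
  rows 4-7 [a,b,c=001]: 1111  = hex F
  rows 8-11 [a,b,c=010]: 1111  = hex F
  rows 12-15 [a,b,c=011]: 1111  = hex F
  rows 16-19 [a,b,c=100]: 0101  = hex 5
  rows 20-23 [a,b,c=101]: 0101  = hex 5
  rows 24-27 [a,b,c=110]: 0101  = hex 5
  rows 28-31 [a,b,c=111]: 0101  = hex 5
Output column (row 0 .. row 31) = 11111111111111110101010101010101
Output column grouped in 4s = 1111 1111 1111 1111 0101 0101 0101 0101 = 0xFFFF5555
Convert to decimal digit by digit (value = value*16 + digit):
  F -> 15
  15*16 + 15 (F) = 255
  255*16 + 15 (F) = 4095
  4095*16 + 15 (F) = 65535
  65535*16 + 5 = 1048565
  1048565*16 + 5 = 16777045
  16777045*16 + 5 = 268432725
  268432725*16 + 5 = 4294923605
Decimal = 4294923605

4294923605


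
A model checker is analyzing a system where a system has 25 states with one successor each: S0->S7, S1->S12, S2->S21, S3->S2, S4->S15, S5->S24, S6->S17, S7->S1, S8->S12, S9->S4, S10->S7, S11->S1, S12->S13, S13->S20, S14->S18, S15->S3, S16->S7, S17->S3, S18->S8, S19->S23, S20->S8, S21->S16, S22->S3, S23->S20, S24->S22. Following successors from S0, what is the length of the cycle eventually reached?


Trace from S0 until a state repeats:
  S0 -> S7 -> S1 -> S12 -> S13 -> S20 -> S8 -> S12
S12 first seen at step 3, revisited at step 7.
Cycle length = 7 - 3 = 4

4


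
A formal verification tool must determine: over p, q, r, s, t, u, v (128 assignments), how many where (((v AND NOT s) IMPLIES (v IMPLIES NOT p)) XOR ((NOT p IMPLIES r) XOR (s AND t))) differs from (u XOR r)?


F1 = (((v AND NOT s) IMPLIES (v IMPLIES NOT p)) XOR ((NOT p IMPLIES r) XOR (s AND t)))
F2 = (u XOR r)
Evaluate both on each of 128 rows (bits = p,q,r,s,t,u,v):
  row 0 [0000000]: F1=1 F2=0 (differ) -> 1
  row 1 [0000001]: F1=1 F2=0 (differ) -> 1
  row 2 [0000010]: F1=1 F2=1 -> 0
  row 3 [0000011]: F1=1 F2=1 -> 0
  row 4 [0000100]: F1=1 F2=0 (differ) -> 1
  (every remaining row is evaluated the same way; all 128 results are listed next)
Full result column, 8 rows per line (p,q,r,s fixed per line; t,u,v runs 000..111 left to right):
  rows 0-7 [p,q,r,s=0000]: 11001100  (ones: 4)
  rows 8-15 [p,q,r,s=0001]: 11000011  (ones: 4)
  rows 16-23 [p,q,r,s=0010]: 11001100  (ones: 4)
  rows 24-31 [p,q,r,s=0011]: 11000011  (ones: 4)
  rows 32-39 [p,q,r,s=0100]: 11001100  (ones: 4)
  rows 40-47 [p,q,r,s=0101]: 11000011  (ones: 4)
  rows 48-55 [p,q,r,s=0110]: 11001100  (ones: 4)
  rows 56-63 [p,q,r,s=0111]: 11000011  (ones: 4)
  rows 64-71 [p,q,r,s=1000]: 01100110  (ones: 4)
  rows 72-79 [p,q,r,s=1001]: 00111100  (ones: 4)
  rows 80-87 [p,q,r,s=1010]: 10011001  (ones: 4)
  rows 88-95 [p,q,r,s=1011]: 11000011  (ones: 4)
  rows 96-103 [p,q,r,s=1100]: 01100110  (ones: 4)
  rows 104-111 [p,q,r,s=1101]: 00111100  (ones: 4)
  rows 112-119 [p,q,r,s=1110]: 10011001  (ones: 4)
  rows 120-127 [p,q,r,s=1111]: 11000011  (ones: 4)
Disagreements = 4+4+4+4+4+4+4+4+4+4+4+4+4+4+4+4 = 64

64


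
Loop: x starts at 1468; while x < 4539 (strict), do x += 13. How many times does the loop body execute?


Step 1: x goes from 1468 toward 4539 by 13; the body runs while x<4539, so iterations = ceil((bound-start)/step)
Step 2: Distance=3071
Step 3: ceil(3071/13)=237

237


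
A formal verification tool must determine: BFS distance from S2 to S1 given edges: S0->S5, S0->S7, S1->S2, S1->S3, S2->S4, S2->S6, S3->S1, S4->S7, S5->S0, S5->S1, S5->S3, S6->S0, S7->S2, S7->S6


BFS layer-by-layer from S2:
  dist 0: {S2}
  dist 1: {S4, S6}
  dist 2: {S0, S7}
  dist 3: {S5}
  dist 4: {S1, S3}
  -> S1 reached at distance 4
Shortest path length = 4

4


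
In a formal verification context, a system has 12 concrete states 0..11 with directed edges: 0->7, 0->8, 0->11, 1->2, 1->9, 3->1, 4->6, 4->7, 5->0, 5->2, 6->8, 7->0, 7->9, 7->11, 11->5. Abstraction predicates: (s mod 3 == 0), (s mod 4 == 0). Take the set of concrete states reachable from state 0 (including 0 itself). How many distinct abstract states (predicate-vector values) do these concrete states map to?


BFS from 0:
Concrete reachable: {0, 2, 5, 7, 8, 9, 11}
Abstract via predicates (s mod 3 == 0), (s mod 4 == 0):
  (0,0) <- {2, 5, 7, 11}
  (0,1) <- {8}
  (1,0) <- {9}
  (1,1) <- {0}
Distinct abstract states = 4

4


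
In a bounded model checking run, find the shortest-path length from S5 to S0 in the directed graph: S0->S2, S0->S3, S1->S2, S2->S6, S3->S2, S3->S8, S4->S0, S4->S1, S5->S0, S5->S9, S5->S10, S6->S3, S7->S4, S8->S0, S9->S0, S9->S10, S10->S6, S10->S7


BFS layer-by-layer from S5:
  dist 0: {S5}
  dist 1: {S0, S9, S10}
  -> S0 reached at distance 1
Shortest path length = 1

1


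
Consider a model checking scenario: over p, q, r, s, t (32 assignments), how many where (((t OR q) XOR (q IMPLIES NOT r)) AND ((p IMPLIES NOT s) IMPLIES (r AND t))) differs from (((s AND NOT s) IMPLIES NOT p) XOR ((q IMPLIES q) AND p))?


F1 = (((t OR q) XOR (q IMPLIES NOT r)) AND ((p IMPLIES NOT s) IMPLIES (r AND t)))
F2 = (((s AND NOT s) IMPLIES NOT p) XOR ((q IMPLIES q) AND p))
Evaluate both on each of 32 rows (bits = p,q,r,s,t):
  row 0 [00000]: F1=0 F2=1 (differ) -> 1
  row 1 [00001]: F1=0 F2=1 (differ) -> 1
  row 2 [00010]: F1=0 F2=1 (differ) -> 1
  row 3 [00011]: F1=0 F2=1 (differ) -> 1
  row 4 [00100]: F1=0 F2=1 (differ) -> 1
  row 5 [00101]: F1=0 F2=1 (differ) -> 1
  row 6 [00110]: F1=0 F2=1 (differ) -> 1
  row 7 [00111]: F1=0 F2=1 (differ) -> 1
  row 8 [01000]: F1=0 F2=1 (differ) -> 1
  row 9 [01001]: F1=0 F2=1 (differ) -> 1
  row 10 [01010]: F1=0 F2=1 (differ) -> 1
  row 11 [01011]: F1=0 F2=1 (differ) -> 1
  row 12 [01100]: F1=0 F2=1 (differ) -> 1
  row 13 [01101]: F1=1 F2=1 -> 0
  row 14 [01110]: F1=0 F2=1 (differ) -> 1
  row 15 [01111]: F1=1 F2=1 -> 0
  row 16 [10000]: F1=0 F2=0 -> 0
  row 17 [10001]: F1=0 F2=0 -> 0
  row 18 [10010]: F1=1 F2=0 (differ) -> 1
  row 19 [10011]: F1=0 F2=0 -> 0
  row 20 [10100]: F1=0 F2=0 -> 0
  row 21 [10101]: F1=0 F2=0 -> 0
  row 22 [10110]: F1=1 F2=0 (differ) -> 1
  row 23 [10111]: F1=0 F2=0 -> 0
  row 24 [11000]: F1=0 F2=0 -> 0
  row 25 [11001]: F1=0 F2=0 -> 0
  row 26 [11010]: F1=0 F2=0 -> 0
  row 27 [11011]: F1=0 F2=0 -> 0
  row 28 [11100]: F1=0 F2=0 -> 0
  row 29 [11101]: F1=1 F2=0 (differ) -> 1
  row 30 [11110]: F1=1 F2=0 (differ) -> 1
  row 31 [11111]: F1=1 F2=0 (differ) -> 1
Full result column, 8 rows per line (p,q fixed per line; r,s,t runs 000..111 left to right):
  rows 0-7 [p,q=00]: 11111111  (ones: 8)
  rows 8-15 [p,q=01]: 11111010  (ones: 6)
  rows 16-23 [p,q=10]: 00100010  (ones: 2)
  rows 24-31 [p,q=11]: 00000111  (ones: 3)
Disagreements = 8+6+2+3 = 19

19


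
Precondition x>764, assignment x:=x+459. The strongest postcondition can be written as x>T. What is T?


Formula: sp(P, x:=E) = exists old_x. (x = E[old_x/x]) AND P[old_x/x] (old_x is the value of x before the assignment; eliminate old_x by solving x = E[old_x/x] for old_x)
Step 1: Precondition P: x>764, i.e. old_x > 764
Step 2: Assignment gives x = old_x + 459, so old_x = x - 459
Step 3: Substitute into P: x - 459 > 764
Step 4: Simplify: x > 764+459 = 1223

1223


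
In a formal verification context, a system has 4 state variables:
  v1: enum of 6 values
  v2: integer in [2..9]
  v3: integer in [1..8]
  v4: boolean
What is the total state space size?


State space = product of domain sizes of all variables.
Domain sizes:
  v1 (enum of 6 values): 6
  v2 (integer in [2..9]): 8
  v3 (integer in [1..8]): 8
  v4 (boolean): 2
Product = 6 * 8 * 8 * 2 = 768

768


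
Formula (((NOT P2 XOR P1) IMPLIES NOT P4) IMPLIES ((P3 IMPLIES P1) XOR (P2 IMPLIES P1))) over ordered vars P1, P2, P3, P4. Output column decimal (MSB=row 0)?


Formula: (((NOT P2 XOR P1) IMPLIES NOT P4) IMPLIES ((P3 IMPLIES P1) XOR (P2 IMPLIES P1))) over P1, P2, P3, P4 (16 rows)
Evaluate each row (bits = P1,P2,P3,P4, MSB first):
  row 0 [0000]: (((NOT 0 XOR 0) IMPLIES NOT 0) IMPLIES ((0 IMPLIES 0) XOR (0 IMPLIES 0))) -> 0
  row 1 [0001]: (((NOT 0 XOR 0) IMPLIES NOT 1) IMPLIES ((0 IMPLIES 0) XOR (0 IMPLIES 0))) -> 1
  row 2 [0010]: (((NOT 0 XOR 0) IMPLIES NOT 0) IMPLIES ((1 IMPLIES 0) XOR (0 IMPLIES 0))) -> 1
  row 3 [0011]: (((NOT 0 XOR 0) IMPLIES NOT 1) IMPLIES ((1 IMPLIES 0) XOR (0 IMPLIES 0))) -> 1
  row 4 [0100]: (((NOT 1 XOR 0) IMPLIES NOT 0) IMPLIES ((0 IMPLIES 0) XOR (1 IMPLIES 0))) -> 1
  row 5 [0101]: (((NOT 1 XOR 0) IMPLIES NOT 1) IMPLIES ((0 IMPLIES 0) XOR (1 IMPLIES 0))) -> 1
  row 6 [0110]: (((NOT 1 XOR 0) IMPLIES NOT 0) IMPLIES ((1 IMPLIES 0) XOR (1 IMPLIES 0))) -> 0
  row 7 [0111]: (((NOT 1 XOR 0) IMPLIES NOT 1) IMPLIES ((1 IMPLIES 0) XOR (1 IMPLIES 0))) -> 0
  row 8 [1000]: (((NOT 0 XOR 1) IMPLIES NOT 0) IMPLIES ((0 IMPLIES 1) XOR (0 IMPLIES 1))) -> 0
  row 9 [1001]: (((NOT 0 XOR 1) IMPLIES NOT 1) IMPLIES ((0 IMPLIES 1) XOR (0 IMPLIES 1))) -> 0
  row 10 [1010]: (((NOT 0 XOR 1) IMPLIES NOT 0) IMPLIES ((1 IMPLIES 1) XOR (0 IMPLIES 1))) -> 0
  row 11 [1011]: (((NOT 0 XOR 1) IMPLIES NOT 1) IMPLIES ((1 IMPLIES 1) XOR (0 IMPLIES 1))) -> 0
  row 12 [1100]: (((NOT 1 XOR 1) IMPLIES NOT 0) IMPLIES ((0 IMPLIES 1) XOR (1 IMPLIES 1))) -> 0
  row 13 [1101]: (((NOT 1 XOR 1) IMPLIES NOT 1) IMPLIES ((0 IMPLIES 1) XOR (1 IMPLIES 1))) -> 1
  row 14 [1110]: (((NOT 1 XOR 1) IMPLIES NOT 0) IMPLIES ((1 IMPLIES 1) XOR (1 IMPLIES 1))) -> 0
  row 15 [1111]: (((NOT 1 XOR 1) IMPLIES NOT 1) IMPLIES ((1 IMPLIES 1) XOR (1 IMPLIES 1))) -> 1
Full result column, 4 rows per line (P1,P2 fixed per line; P3,P4 runs 00..11 left to right):
  rows 0-3 [P1,P2=00]: 0111  = hex 7
  rows 4-7 [P1,P2=01]: 1100  = hex C
  rows 8-11 [P1,P2=10]: 0000  = hex 0
  rows 12-15 [P1,P2=11]: 0101  = hex 5
Output column (row 0 .. row 15) = 0111110000000101
Output column grouped in 4s = 0111 1100 0000 0101 = 0x7C05
Convert to decimal digit by digit (value = value*16 + digit):
  7 -> 7
  7*16 + 12 (C) = 124
  124*16 + 0 = 1984
  1984*16 + 5 = 31749
Decimal = 31749

31749


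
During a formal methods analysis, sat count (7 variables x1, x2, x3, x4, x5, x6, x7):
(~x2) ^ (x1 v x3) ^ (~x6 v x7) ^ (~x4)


CNF with 4 clauses over 7 vars (128 assignments).
An assignment satisfies CNF iff every clause has >=1 true literal.
Check each row (bits = x1,x2,x3,x4,x5,x6,x7; clause T/F shown):
  row 0 [0000000]: clauses=TFTT -> 0
  row 1 [0000001]: clauses=TFTT -> 0
  row 2 [0000010]: clauses=TFFT -> 0
  row 3 [0000011]: clauses=TFTT -> 0
  row 4 [0000100]: clauses=TFTT -> 0
  (every remaining row is evaluated the same way; all 128 results are listed next)
Full result column, 8 rows per line (x1,x2,x3,x4 fixed per line; x5,x6,x7 runs 000..111 left to right):
  rows 0-7 [x1,x2,x3,x4=0000]: 00000000  (ones: 0)
  rows 8-15 [x1,x2,x3,x4=0001]: 00000000  (ones: 0)
  rows 16-23 [x1,x2,x3,x4=0010]: 11011101  (ones: 6)
  rows 24-31 [x1,x2,x3,x4=0011]: 00000000  (ones: 0)
  rows 32-39 [x1,x2,x3,x4=0100]: 00000000  (ones: 0)
  rows 40-47 [x1,x2,x3,x4=0101]: 00000000  (ones: 0)
  rows 48-55 [x1,x2,x3,x4=0110]: 00000000  (ones: 0)
  rows 56-63 [x1,x2,x3,x4=0111]: 00000000  (ones: 0)
  rows 64-71 [x1,x2,x3,x4=1000]: 11011101  (ones: 6)
  rows 72-79 [x1,x2,x3,x4=1001]: 00000000  (ones: 0)
  rows 80-87 [x1,x2,x3,x4=1010]: 11011101  (ones: 6)
  rows 88-95 [x1,x2,x3,x4=1011]: 00000000  (ones: 0)
  rows 96-103 [x1,x2,x3,x4=1100]: 00000000  (ones: 0)
  rows 104-111 [x1,x2,x3,x4=1101]: 00000000  (ones: 0)
  rows 112-119 [x1,x2,x3,x4=1110]: 00000000  (ones: 0)
  rows 120-127 [x1,x2,x3,x4=1111]: 00000000  (ones: 0)
Satisfying assignments = 0+0+6+0+0+0+0+0+6+0+6+0+0+0+0+0 = 18

18


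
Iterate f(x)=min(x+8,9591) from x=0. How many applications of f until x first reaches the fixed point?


Step 1: x=0, cap=9591, increment=8
Step 2: x grows by 8 each step until capped at 9591; fixed point is x=9591
Step 3: iterations = ceil(9591/8) = 1199

1199


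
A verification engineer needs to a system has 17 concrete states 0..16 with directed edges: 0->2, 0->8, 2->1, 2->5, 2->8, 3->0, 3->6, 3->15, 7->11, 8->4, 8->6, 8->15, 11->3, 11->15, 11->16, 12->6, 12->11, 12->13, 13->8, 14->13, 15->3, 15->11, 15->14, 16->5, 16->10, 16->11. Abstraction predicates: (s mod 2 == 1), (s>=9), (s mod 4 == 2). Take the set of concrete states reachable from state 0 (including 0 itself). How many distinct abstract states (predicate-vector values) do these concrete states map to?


BFS from 0:
Concrete reachable: {0, 1, 2, 3, 4, 5, 6, 8, 10, 11, 13, 14, 15, 16}
Abstract via predicates (s mod 2 == 1), (s>=9), (s mod 4 == 2):
  (0,0,0) <- {0, 4, 8}
  (0,0,1) <- {2, 6}
  (0,1,0) <- {16}
  (0,1,1) <- {10, 14}
  (1,0,0) <- {1, 3, 5}
  (1,1,0) <- {11, 13, 15}
Distinct abstract states = 6

6


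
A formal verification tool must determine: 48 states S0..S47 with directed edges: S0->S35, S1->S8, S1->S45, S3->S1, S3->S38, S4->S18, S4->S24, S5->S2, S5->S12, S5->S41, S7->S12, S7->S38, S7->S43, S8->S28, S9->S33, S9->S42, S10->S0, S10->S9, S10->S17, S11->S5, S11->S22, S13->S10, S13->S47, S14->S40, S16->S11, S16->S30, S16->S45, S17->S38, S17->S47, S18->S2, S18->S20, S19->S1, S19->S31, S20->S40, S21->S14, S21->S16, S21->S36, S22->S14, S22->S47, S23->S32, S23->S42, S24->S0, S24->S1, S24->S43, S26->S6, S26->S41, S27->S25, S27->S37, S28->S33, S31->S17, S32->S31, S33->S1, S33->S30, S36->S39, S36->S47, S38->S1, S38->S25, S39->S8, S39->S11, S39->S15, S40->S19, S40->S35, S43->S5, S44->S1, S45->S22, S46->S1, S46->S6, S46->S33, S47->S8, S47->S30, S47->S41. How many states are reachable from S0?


BFS from S0:
  layer 0: {S0}
  layer 1: {S35}
Reachable set: {S0, S35}
Count = 2

2


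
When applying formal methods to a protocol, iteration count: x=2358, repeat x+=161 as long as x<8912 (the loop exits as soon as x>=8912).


Step 1: x goes from 2358 toward 8912 by 161; the body runs while x<8912, so iterations = ceil((bound-start)/step)
Step 2: Distance=6554
Step 3: ceil(6554/161)=41

41


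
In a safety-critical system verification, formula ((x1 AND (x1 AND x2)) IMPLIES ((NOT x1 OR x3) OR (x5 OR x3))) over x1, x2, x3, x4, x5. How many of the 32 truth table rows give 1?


Formula: ((x1 AND (x1 AND x2)) IMPLIES ((NOT x1 OR x3) OR (x5 OR x3))) over 5 vars (32 rows)
Evaluate each row (x1, x2, x3, x4, x5 as bits, MSB first):
  row 0 [00000]: ((0 AND (0 AND 0)) IMPLIES ((NOT 0 OR 0) OR (0 OR 0))) -> 1
  row 1 [00001]: ((0 AND (0 AND 0)) IMPLIES ((NOT 0 OR 0) OR (1 OR 0))) -> 1
  row 2 [00010]: ((0 AND (0 AND 0)) IMPLIES ((NOT 0 OR 0) OR (0 OR 0))) -> 1
  row 3 [00011]: ((0 AND (0 AND 0)) IMPLIES ((NOT 0 OR 0) OR (1 OR 0))) -> 1
  row 4 [00100]: ((0 AND (0 AND 0)) IMPLIES ((NOT 0 OR 1) OR (0 OR 1))) -> 1
  row 5 [00101]: ((0 AND (0 AND 0)) IMPLIES ((NOT 0 OR 1) OR (1 OR 1))) -> 1
  row 6 [00110]: ((0 AND (0 AND 0)) IMPLIES ((NOT 0 OR 1) OR (0 OR 1))) -> 1
  row 7 [00111]: ((0 AND (0 AND 0)) IMPLIES ((NOT 0 OR 1) OR (1 OR 1))) -> 1
  row 8 [01000]: ((0 AND (0 AND 1)) IMPLIES ((NOT 0 OR 0) OR (0 OR 0))) -> 1
  row 9 [01001]: ((0 AND (0 AND 1)) IMPLIES ((NOT 0 OR 0) OR (1 OR 0))) -> 1
  row 10 [01010]: ((0 AND (0 AND 1)) IMPLIES ((NOT 0 OR 0) OR (0 OR 0))) -> 1
  row 11 [01011]: ((0 AND (0 AND 1)) IMPLIES ((NOT 0 OR 0) OR (1 OR 0))) -> 1
  row 12 [01100]: ((0 AND (0 AND 1)) IMPLIES ((NOT 0 OR 1) OR (0 OR 1))) -> 1
  row 13 [01101]: ((0 AND (0 AND 1)) IMPLIES ((NOT 0 OR 1) OR (1 OR 1))) -> 1
  row 14 [01110]: ((0 AND (0 AND 1)) IMPLIES ((NOT 0 OR 1) OR (0 OR 1))) -> 1
  row 15 [01111]: ((0 AND (0 AND 1)) IMPLIES ((NOT 0 OR 1) OR (1 OR 1))) -> 1
  row 16 [10000]: ((1 AND (1 AND 0)) IMPLIES ((NOT 1 OR 0) OR (0 OR 0))) -> 1
  row 17 [10001]: ((1 AND (1 AND 0)) IMPLIES ((NOT 1 OR 0) OR (1 OR 0))) -> 1
  row 18 [10010]: ((1 AND (1 AND 0)) IMPLIES ((NOT 1 OR 0) OR (0 OR 0))) -> 1
  row 19 [10011]: ((1 AND (1 AND 0)) IMPLIES ((NOT 1 OR 0) OR (1 OR 0))) -> 1
  row 20 [10100]: ((1 AND (1 AND 0)) IMPLIES ((NOT 1 OR 1) OR (0 OR 1))) -> 1
  row 21 [10101]: ((1 AND (1 AND 0)) IMPLIES ((NOT 1 OR 1) OR (1 OR 1))) -> 1
  row 22 [10110]: ((1 AND (1 AND 0)) IMPLIES ((NOT 1 OR 1) OR (0 OR 1))) -> 1
  row 23 [10111]: ((1 AND (1 AND 0)) IMPLIES ((NOT 1 OR 1) OR (1 OR 1))) -> 1
  row 24 [11000]: ((1 AND (1 AND 1)) IMPLIES ((NOT 1 OR 0) OR (0 OR 0))) -> 0
  row 25 [11001]: ((1 AND (1 AND 1)) IMPLIES ((NOT 1 OR 0) OR (1 OR 0))) -> 1
  row 26 [11010]: ((1 AND (1 AND 1)) IMPLIES ((NOT 1 OR 0) OR (0 OR 0))) -> 0
  row 27 [11011]: ((1 AND (1 AND 1)) IMPLIES ((NOT 1 OR 0) OR (1 OR 0))) -> 1
  row 28 [11100]: ((1 AND (1 AND 1)) IMPLIES ((NOT 1 OR 1) OR (0 OR 1))) -> 1
  row 29 [11101]: ((1 AND (1 AND 1)) IMPLIES ((NOT 1 OR 1) OR (1 OR 1))) -> 1
  row 30 [11110]: ((1 AND (1 AND 1)) IMPLIES ((NOT 1 OR 1) OR (0 OR 1))) -> 1
  row 31 [11111]: ((1 AND (1 AND 1)) IMPLIES ((NOT 1 OR 1) OR (1 OR 1))) -> 1
Full result column, 8 rows per line (x1,x2 fixed per line; x3,x4,x5 runs 000..111 left to right):
  rows 0-7 [x1,x2=00]: 11111111  (ones: 8)
  rows 8-15 [x1,x2=01]: 11111111  (ones: 8)
  rows 16-23 [x1,x2=10]: 11111111  (ones: 8)
  rows 24-31 [x1,x2=11]: 01011111  (ones: 6)
Count of 1-rows = 8+8+8+6 = 30

30


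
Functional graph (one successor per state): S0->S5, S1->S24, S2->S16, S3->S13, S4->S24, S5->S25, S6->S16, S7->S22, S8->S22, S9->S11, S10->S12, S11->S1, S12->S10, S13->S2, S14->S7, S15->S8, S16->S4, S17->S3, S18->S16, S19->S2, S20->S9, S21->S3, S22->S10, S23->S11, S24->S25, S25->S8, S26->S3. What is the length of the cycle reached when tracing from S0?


Trace from S0 until a state repeats:
  S0 -> S5 -> S25 -> S8 -> S22 -> S10 -> S12 -> S10
S10 first seen at step 5, revisited at step 7.
Cycle length = 7 - 5 = 2

2


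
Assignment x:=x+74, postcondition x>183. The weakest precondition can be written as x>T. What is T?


Formula: wp(x:=E, P) = P[E/x] (substitute E for x in postcondition)
Step 1: Postcondition: x>183
Step 2: Substitute x+74 for x: x+74>183
Step 3: Solve for x: x > 183-74 = 109

109


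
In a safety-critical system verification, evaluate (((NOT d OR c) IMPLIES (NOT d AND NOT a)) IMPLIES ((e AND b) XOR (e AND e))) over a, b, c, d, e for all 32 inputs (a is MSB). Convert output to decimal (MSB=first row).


Formula: (((NOT d OR c) IMPLIES (NOT d AND NOT a)) IMPLIES ((e AND b) XOR (e AND e))) over a, b, c, d, e (32 rows)
Evaluate each row (bits = a,b,c,d,e, MSB first):
  row 0 [00000]: (((NOT 0 OR 0) IMPLIES (NOT 0 AND NOT 0)) IMPLIES ((0 AND 0) XOR (0 AND 0))) -> 0
  row 1 [00001]: (((NOT 0 OR 0) IMPLIES (NOT 0 AND NOT 0)) IMPLIES ((1 AND 0) XOR (1 AND 1))) -> 1
  row 2 [00010]: (((NOT 1 OR 0) IMPLIES (NOT 1 AND NOT 0)) IMPLIES ((0 AND 0) XOR (0 AND 0))) -> 0
  row 3 [00011]: (((NOT 1 OR 0) IMPLIES (NOT 1 AND NOT 0)) IMPLIES ((1 AND 0) XOR (1 AND 1))) -> 1
  row 4 [00100]: (((NOT 0 OR 1) IMPLIES (NOT 0 AND NOT 0)) IMPLIES ((0 AND 0) XOR (0 AND 0))) -> 0
  row 5 [00101]: (((NOT 0 OR 1) IMPLIES (NOT 0 AND NOT 0)) IMPLIES ((1 AND 0) XOR (1 AND 1))) -> 1
  row 6 [00110]: (((NOT 1 OR 1) IMPLIES (NOT 1 AND NOT 0)) IMPLIES ((0 AND 0) XOR (0 AND 0))) -> 1
  row 7 [00111]: (((NOT 1 OR 1) IMPLIES (NOT 1 AND NOT 0)) IMPLIES ((1 AND 0) XOR (1 AND 1))) -> 1
  row 8 [01000]: (((NOT 0 OR 0) IMPLIES (NOT 0 AND NOT 0)) IMPLIES ((0 AND 1) XOR (0 AND 0))) -> 0
  row 9 [01001]: (((NOT 0 OR 0) IMPLIES (NOT 0 AND NOT 0)) IMPLIES ((1 AND 1) XOR (1 AND 1))) -> 0
  row 10 [01010]: (((NOT 1 OR 0) IMPLIES (NOT 1 AND NOT 0)) IMPLIES ((0 AND 1) XOR (0 AND 0))) -> 0
  row 11 [01011]: (((NOT 1 OR 0) IMPLIES (NOT 1 AND NOT 0)) IMPLIES ((1 AND 1) XOR (1 AND 1))) -> 0
  row 12 [01100]: (((NOT 0 OR 1) IMPLIES (NOT 0 AND NOT 0)) IMPLIES ((0 AND 1) XOR (0 AND 0))) -> 0
  row 13 [01101]: (((NOT 0 OR 1) IMPLIES (NOT 0 AND NOT 0)) IMPLIES ((1 AND 1) XOR (1 AND 1))) -> 0
  row 14 [01110]: (((NOT 1 OR 1) IMPLIES (NOT 1 AND NOT 0)) IMPLIES ((0 AND 1) XOR (0 AND 0))) -> 1
  row 15 [01111]: (((NOT 1 OR 1) IMPLIES (NOT 1 AND NOT 0)) IMPLIES ((1 AND 1) XOR (1 AND 1))) -> 1
  row 16 [10000]: (((NOT 0 OR 0) IMPLIES (NOT 0 AND NOT 1)) IMPLIES ((0 AND 0) XOR (0 AND 0))) -> 1
  row 17 [10001]: (((NOT 0 OR 0) IMPLIES (NOT 0 AND NOT 1)) IMPLIES ((1 AND 0) XOR (1 AND 1))) -> 1
  row 18 [10010]: (((NOT 1 OR 0) IMPLIES (NOT 1 AND NOT 1)) IMPLIES ((0 AND 0) XOR (0 AND 0))) -> 0
  row 19 [10011]: (((NOT 1 OR 0) IMPLIES (NOT 1 AND NOT 1)) IMPLIES ((1 AND 0) XOR (1 AND 1))) -> 1
  row 20 [10100]: (((NOT 0 OR 1) IMPLIES (NOT 0 AND NOT 1)) IMPLIES ((0 AND 0) XOR (0 AND 0))) -> 1
  row 21 [10101]: (((NOT 0 OR 1) IMPLIES (NOT 0 AND NOT 1)) IMPLIES ((1 AND 0) XOR (1 AND 1))) -> 1
  row 22 [10110]: (((NOT 1 OR 1) IMPLIES (NOT 1 AND NOT 1)) IMPLIES ((0 AND 0) XOR (0 AND 0))) -> 1
  row 23 [10111]: (((NOT 1 OR 1) IMPLIES (NOT 1 AND NOT 1)) IMPLIES ((1 AND 0) XOR (1 AND 1))) -> 1
  row 24 [11000]: (((NOT 0 OR 0) IMPLIES (NOT 0 AND NOT 1)) IMPLIES ((0 AND 1) XOR (0 AND 0))) -> 1
  row 25 [11001]: (((NOT 0 OR 0) IMPLIES (NOT 0 AND NOT 1)) IMPLIES ((1 AND 1) XOR (1 AND 1))) -> 1
  row 26 [11010]: (((NOT 1 OR 0) IMPLIES (NOT 1 AND NOT 1)) IMPLIES ((0 AND 1) XOR (0 AND 0))) -> 0
  row 27 [11011]: (((NOT 1 OR 0) IMPLIES (NOT 1 AND NOT 1)) IMPLIES ((1 AND 1) XOR (1 AND 1))) -> 0
  row 28 [11100]: (((NOT 0 OR 1) IMPLIES (NOT 0 AND NOT 1)) IMPLIES ((0 AND 1) XOR (0 AND 0))) -> 1
  row 29 [11101]: (((NOT 0 OR 1) IMPLIES (NOT 0 AND NOT 1)) IMPLIES ((1 AND 1) XOR (1 AND 1))) -> 1
  row 30 [11110]: (((NOT 1 OR 1) IMPLIES (NOT 1 AND NOT 1)) IMPLIES ((0 AND 1) XOR (0 AND 0))) -> 1
  row 31 [11111]: (((NOT 1 OR 1) IMPLIES (NOT 1 AND NOT 1)) IMPLIES ((1 AND 1) XOR (1 AND 1))) -> 1
Full result column, 4 rows per line (a,b,c fixed per line; d,e runs 00..11 left to right):
  rows 0-3 [a,b,c=000]: 0101  = hex 5
  rows 4-7 [a,b,c=001]: 0111  = hex 7
  rows 8-11 [a,b,c=010]: 0000  = hex 0
  rows 12-15 [a,b,c=011]: 0011  = hex 3
  rows 16-19 [a,b,c=100]: 1101  = hex D
  rows 20-23 [a,b,c=101]: 1111  = hex F
  rows 24-27 [a,b,c=110]: 1100  = hex C
  rows 28-31 [a,b,c=111]: 1111  = hex F
Output column (row 0 .. row 31) = 01010111000000111101111111001111
Output column grouped in 4s = 0101 0111 0000 0011 1101 1111 1100 1111 = 0x5703DFCF
Convert to decimal digit by digit (value = value*16 + digit):
  5 -> 5
  5*16 + 7 = 87
  87*16 + 0 = 1392
  1392*16 + 3 = 22275
  22275*16 + 13 (D) = 356413
  356413*16 + 15 (F) = 5702623
  5702623*16 + 12 (C) = 91241980
  91241980*16 + 15 (F) = 1459871695
Decimal = 1459871695

1459871695


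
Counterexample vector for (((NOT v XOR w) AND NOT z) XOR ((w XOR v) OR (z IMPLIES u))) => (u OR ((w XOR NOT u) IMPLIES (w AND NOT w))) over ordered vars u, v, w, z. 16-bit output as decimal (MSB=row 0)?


F1 = (((NOT v XOR w) AND NOT z) XOR ((w XOR v) OR (z IMPLIES u)))
F2 = (u OR ((w XOR NOT u) IMPLIES (w AND NOT w)))
Counterexample to F1=>F2 is where F1=1 and F2=0.
Evaluate each row (bits = u,v,w,z, MSB first):
  row 0 [0000]: F1=0 F2=0 -> F1&~F2 -> 0
  row 1 [0001]: F1=0 F2=0 -> F1&~F2 -> 0
  row 2 [0010]: F1=1 F2=1 -> F1&~F2 -> 0
  row 3 [0011]: F1=1 F2=1 -> F1&~F2 -> 0
  row 4 [0100]: F1=1 F2=0 -> F1&~F2 -> 1
  row 5 [0101]: F1=1 F2=0 -> F1&~F2 -> 1
  row 6 [0110]: F1=0 F2=1 -> F1&~F2 -> 0
  row 7 [0111]: F1=0 F2=1 -> F1&~F2 -> 0
  row 8 [1000]: F1=0 F2=1 -> F1&~F2 -> 0
  row 9 [1001]: F1=1 F2=1 -> F1&~F2 -> 0
  row 10 [1010]: F1=1 F2=1 -> F1&~F2 -> 0
  row 11 [1011]: F1=1 F2=1 -> F1&~F2 -> 0
  row 12 [1100]: F1=1 F2=1 -> F1&~F2 -> 0
  row 13 [1101]: F1=1 F2=1 -> F1&~F2 -> 0
  row 14 [1110]: F1=0 F2=1 -> F1&~F2 -> 0
  row 15 [1111]: F1=1 F2=1 -> F1&~F2 -> 0
Full result column, 4 rows per line (u,v fixed per line; w,z runs 00..11 left to right):
  rows 0-3 [u,v=00]: 0000  = hex 0
  rows 4-7 [u,v=01]: 1100  = hex C
  rows 8-11 [u,v=10]: 0000  = hex 0
  rows 12-15 [u,v=11]: 0000  = hex 0
Counterexample vector (row 0 .. row 15) = 0000110000000000
Output column grouped in 4s = 0000 1100 0000 0000 = 0x0C00
Convert to decimal digit by digit (value = value*16 + digit):
  0 -> 0
  0*16 + 12 (C) = 12
  12*16 + 0 = 192
  192*16 + 0 = 3072
Decimal = 3072

3072


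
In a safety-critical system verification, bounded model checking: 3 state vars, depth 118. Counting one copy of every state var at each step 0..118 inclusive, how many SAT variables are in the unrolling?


BMC unrolls to depth k, creating one copy of each state var for steps 0..k.
Step count = 118 + 1 = 119 (steps 0 through 118)
Vars per step = 3
Total = 3 * 119 = 357

357


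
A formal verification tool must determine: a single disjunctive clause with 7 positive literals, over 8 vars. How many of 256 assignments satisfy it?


Step 1: Total=2^8=256
Step 2: Unsat when all 7 false: 2^1=2
Step 3: Sat=256-2=254

254


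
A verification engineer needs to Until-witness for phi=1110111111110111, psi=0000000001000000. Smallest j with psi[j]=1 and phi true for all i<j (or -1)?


(phi U psi) at 0: need smallest j with psi[j]=1 and phi[i]=1 for all i in [0,j).
Scan from step 0:
  step 0: phi=1, psi=0 -> continue
  step 1: phi=1, psi=0 -> continue
  step 2: phi=1, psi=0 -> continue
  step 3: phi=0 -> phi-prefix broken from here
  step 9: psi=1 but phi already failed -> not a witness
  end of trace: no witness -> -1
Witness step = -1

-1


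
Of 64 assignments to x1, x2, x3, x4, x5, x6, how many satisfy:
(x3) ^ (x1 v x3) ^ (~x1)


CNF with 3 clauses over 6 vars (64 assignments).
An assignment satisfies CNF iff every clause has >=1 true literal.
Check each row (bits = x1,x2,x3,x4,x5,x6; clause T/F shown):
  row 0 [000000]: clauses=FFT -> 0
  row 1 [000001]: clauses=FFT -> 0
  row 2 [000010]: clauses=FFT -> 0
  row 3 [000011]: clauses=FFT -> 0
  row 4 [000100]: clauses=FFT -> 0
  (every remaining row is evaluated the same way; all 64 results are listed next)
Full result column, 8 rows per line (x1,x2,x3 fixed per line; x4,x5,x6 runs 000..111 left to right):
  rows 0-7 [x1,x2,x3=000]: 00000000  (ones: 0)
  rows 8-15 [x1,x2,x3=001]: 11111111  (ones: 8)
  rows 16-23 [x1,x2,x3=010]: 00000000  (ones: 0)
  rows 24-31 [x1,x2,x3=011]: 11111111  (ones: 8)
  rows 32-39 [x1,x2,x3=100]: 00000000  (ones: 0)
  rows 40-47 [x1,x2,x3=101]: 00000000  (ones: 0)
  rows 48-55 [x1,x2,x3=110]: 00000000  (ones: 0)
  rows 56-63 [x1,x2,x3=111]: 00000000  (ones: 0)
Satisfying assignments = 0+8+0+8+0+0+0+0 = 16

16


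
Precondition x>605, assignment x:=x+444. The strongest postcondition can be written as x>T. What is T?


Formula: sp(P, x:=E) = exists old_x. (x = E[old_x/x]) AND P[old_x/x] (old_x is the value of x before the assignment; eliminate old_x by solving x = E[old_x/x] for old_x)
Step 1: Precondition P: x>605, i.e. old_x > 605
Step 2: Assignment gives x = old_x + 444, so old_x = x - 444
Step 3: Substitute into P: x - 444 > 605
Step 4: Simplify: x > 605+444 = 1049

1049


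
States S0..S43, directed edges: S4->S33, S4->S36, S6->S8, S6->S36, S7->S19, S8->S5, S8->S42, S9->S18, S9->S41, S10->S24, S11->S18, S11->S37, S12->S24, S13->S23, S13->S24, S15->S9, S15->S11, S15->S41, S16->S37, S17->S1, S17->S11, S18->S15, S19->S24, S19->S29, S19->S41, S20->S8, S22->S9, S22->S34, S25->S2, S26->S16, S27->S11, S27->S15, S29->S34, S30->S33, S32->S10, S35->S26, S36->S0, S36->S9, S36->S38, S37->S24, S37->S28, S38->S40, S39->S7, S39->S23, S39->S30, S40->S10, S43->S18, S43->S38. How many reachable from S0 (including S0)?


BFS from S0:
  layer 0: {S0}
Reachable set: {S0}
Count = 1

1


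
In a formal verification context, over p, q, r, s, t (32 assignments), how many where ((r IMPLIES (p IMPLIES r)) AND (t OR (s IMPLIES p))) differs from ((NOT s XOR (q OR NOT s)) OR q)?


F1 = ((r IMPLIES (p IMPLIES r)) AND (t OR (s IMPLIES p)))
F2 = ((NOT s XOR (q OR NOT s)) OR q)
Evaluate both on each of 32 rows (bits = p,q,r,s,t):
  row 0 [00000]: F1=1 F2=0 (differ) -> 1
  row 1 [00001]: F1=1 F2=0 (differ) -> 1
  row 2 [00010]: F1=0 F2=0 -> 0
  row 3 [00011]: F1=1 F2=0 (differ) -> 1
  row 4 [00100]: F1=1 F2=0 (differ) -> 1
  row 5 [00101]: F1=1 F2=0 (differ) -> 1
  row 6 [00110]: F1=0 F2=0 -> 0
  row 7 [00111]: F1=1 F2=0 (differ) -> 1
  row 8 [01000]: F1=1 F2=1 -> 0
  row 9 [01001]: F1=1 F2=1 -> 0
  row 10 [01010]: F1=0 F2=1 (differ) -> 1
  row 11 [01011]: F1=1 F2=1 -> 0
  row 12 [01100]: F1=1 F2=1 -> 0
  row 13 [01101]: F1=1 F2=1 -> 0
  row 14 [01110]: F1=0 F2=1 (differ) -> 1
  row 15 [01111]: F1=1 F2=1 -> 0
  row 16 [10000]: F1=1 F2=0 (differ) -> 1
  row 17 [10001]: F1=1 F2=0 (differ) -> 1
  row 18 [10010]: F1=1 F2=0 (differ) -> 1
  row 19 [10011]: F1=1 F2=0 (differ) -> 1
  row 20 [10100]: F1=1 F2=0 (differ) -> 1
  row 21 [10101]: F1=1 F2=0 (differ) -> 1
  row 22 [10110]: F1=1 F2=0 (differ) -> 1
  row 23 [10111]: F1=1 F2=0 (differ) -> 1
  row 24 [11000]: F1=1 F2=1 -> 0
  row 25 [11001]: F1=1 F2=1 -> 0
  row 26 [11010]: F1=1 F2=1 -> 0
  row 27 [11011]: F1=1 F2=1 -> 0
  row 28 [11100]: F1=1 F2=1 -> 0
  row 29 [11101]: F1=1 F2=1 -> 0
  row 30 [11110]: F1=1 F2=1 -> 0
  row 31 [11111]: F1=1 F2=1 -> 0
Full result column, 8 rows per line (p,q fixed per line; r,s,t runs 000..111 left to right):
  rows 0-7 [p,q=00]: 11011101  (ones: 6)
  rows 8-15 [p,q=01]: 00100010  (ones: 2)
  rows 16-23 [p,q=10]: 11111111  (ones: 8)
  rows 24-31 [p,q=11]: 00000000  (ones: 0)
Disagreements = 6+2+8+0 = 16

16
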